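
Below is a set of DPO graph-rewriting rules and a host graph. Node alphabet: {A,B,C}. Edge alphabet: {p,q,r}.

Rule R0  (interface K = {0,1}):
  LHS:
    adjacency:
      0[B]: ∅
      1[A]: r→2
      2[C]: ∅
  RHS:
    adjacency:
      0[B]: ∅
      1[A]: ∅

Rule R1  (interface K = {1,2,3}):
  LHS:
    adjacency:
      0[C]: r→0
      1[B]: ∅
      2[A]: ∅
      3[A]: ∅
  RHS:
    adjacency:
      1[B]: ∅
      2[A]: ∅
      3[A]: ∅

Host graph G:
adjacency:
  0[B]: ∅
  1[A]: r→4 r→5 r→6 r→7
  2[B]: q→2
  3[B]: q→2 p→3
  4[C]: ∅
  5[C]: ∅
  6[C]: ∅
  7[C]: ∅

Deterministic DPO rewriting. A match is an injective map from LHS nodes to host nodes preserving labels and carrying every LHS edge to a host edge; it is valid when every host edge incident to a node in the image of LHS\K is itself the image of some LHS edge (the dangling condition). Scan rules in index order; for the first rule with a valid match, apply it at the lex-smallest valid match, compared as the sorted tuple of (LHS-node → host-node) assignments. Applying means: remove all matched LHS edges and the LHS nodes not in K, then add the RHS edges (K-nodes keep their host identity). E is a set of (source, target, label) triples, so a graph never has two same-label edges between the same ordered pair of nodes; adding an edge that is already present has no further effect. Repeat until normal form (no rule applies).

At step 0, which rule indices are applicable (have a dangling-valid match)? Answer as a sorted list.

Answer: [R0]

Derivation:
R0: 12 valid matches — {0↦0, 1↦1, 2↦4}, {0↦0, 1↦1, 2↦5}, {0↦0, 1↦1, 2↦6} (+9 more)
R1: no valid match — LHS pattern not found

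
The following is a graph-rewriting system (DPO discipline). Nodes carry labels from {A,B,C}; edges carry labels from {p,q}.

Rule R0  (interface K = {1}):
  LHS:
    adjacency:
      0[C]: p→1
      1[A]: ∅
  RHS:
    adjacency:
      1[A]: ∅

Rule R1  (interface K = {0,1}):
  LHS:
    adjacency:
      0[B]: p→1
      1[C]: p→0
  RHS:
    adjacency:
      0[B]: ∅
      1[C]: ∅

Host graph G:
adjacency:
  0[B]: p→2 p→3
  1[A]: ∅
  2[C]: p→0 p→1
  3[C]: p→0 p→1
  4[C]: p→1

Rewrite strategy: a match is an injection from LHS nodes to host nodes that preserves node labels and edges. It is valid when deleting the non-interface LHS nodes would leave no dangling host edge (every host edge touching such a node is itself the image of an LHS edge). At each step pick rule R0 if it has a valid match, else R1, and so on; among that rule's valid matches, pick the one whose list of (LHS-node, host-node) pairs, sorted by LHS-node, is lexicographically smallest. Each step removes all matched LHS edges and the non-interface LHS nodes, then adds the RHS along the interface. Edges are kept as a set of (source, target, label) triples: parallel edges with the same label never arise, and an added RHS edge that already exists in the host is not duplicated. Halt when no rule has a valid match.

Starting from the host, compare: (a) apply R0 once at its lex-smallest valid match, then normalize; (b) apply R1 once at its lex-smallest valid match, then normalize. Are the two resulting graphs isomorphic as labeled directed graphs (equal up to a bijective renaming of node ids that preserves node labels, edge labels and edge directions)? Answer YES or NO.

branch R0-first: apply at {0↦4, 1↦1} → |E|=6, then 4 more step(s) → NF |V|=2 |E|=0 V={0:B, 1:A} E=∅
branch R1-first: apply at {0↦0, 1↦2} → |E|=5, then 4 more step(s) → NF |V|=2 |E|=0 V={0:B, 1:A} E=∅
graphs isomorphic (equal up to label-preserving node renaming)

Answer: YES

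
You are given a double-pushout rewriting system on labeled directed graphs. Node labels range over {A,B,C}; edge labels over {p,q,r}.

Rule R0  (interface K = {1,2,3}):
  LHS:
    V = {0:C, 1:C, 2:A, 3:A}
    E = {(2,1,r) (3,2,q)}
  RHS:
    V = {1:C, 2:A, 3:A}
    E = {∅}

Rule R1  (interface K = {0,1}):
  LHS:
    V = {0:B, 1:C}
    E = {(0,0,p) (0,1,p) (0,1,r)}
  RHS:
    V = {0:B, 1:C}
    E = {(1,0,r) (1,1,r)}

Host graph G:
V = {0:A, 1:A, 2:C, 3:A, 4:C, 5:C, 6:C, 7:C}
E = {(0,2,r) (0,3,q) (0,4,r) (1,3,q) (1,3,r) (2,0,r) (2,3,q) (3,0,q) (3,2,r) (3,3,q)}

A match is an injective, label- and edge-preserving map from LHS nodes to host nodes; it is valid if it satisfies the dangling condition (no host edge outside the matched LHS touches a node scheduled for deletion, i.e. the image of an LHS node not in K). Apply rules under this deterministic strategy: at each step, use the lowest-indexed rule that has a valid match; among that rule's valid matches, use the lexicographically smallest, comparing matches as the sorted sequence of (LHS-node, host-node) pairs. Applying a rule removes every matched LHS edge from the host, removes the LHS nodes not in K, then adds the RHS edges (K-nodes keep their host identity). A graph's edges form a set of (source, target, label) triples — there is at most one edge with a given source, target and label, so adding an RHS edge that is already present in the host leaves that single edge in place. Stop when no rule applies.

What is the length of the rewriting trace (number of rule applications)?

Answer: 2

Steps:
[0] host  ⇒  8 nodes, 10 edges  {0-r->2 0-q->3 0-r->4 1-q->3 1-r->3 2-r->0 2-q->3 3-q->0 3-r->2 3-q->3}
[1] R0 @ {0↦5, 1↦2, 2↦0, 3↦3}  ⇒  7 nodes, 8 edges  {0-q->3 0-r->4 1-q->3 1-r->3 2-r->0 2-q->3 3-r->2 3-q->3}
[2] R0 @ {0↦6, 1↦2, 2↦3, 3↦0}  ⇒  6 nodes, 6 edges  {0-r->4 1-q->3 1-r->3 2-r->0 2-q->3 3-q->3}
normal form: no rule applies after step 2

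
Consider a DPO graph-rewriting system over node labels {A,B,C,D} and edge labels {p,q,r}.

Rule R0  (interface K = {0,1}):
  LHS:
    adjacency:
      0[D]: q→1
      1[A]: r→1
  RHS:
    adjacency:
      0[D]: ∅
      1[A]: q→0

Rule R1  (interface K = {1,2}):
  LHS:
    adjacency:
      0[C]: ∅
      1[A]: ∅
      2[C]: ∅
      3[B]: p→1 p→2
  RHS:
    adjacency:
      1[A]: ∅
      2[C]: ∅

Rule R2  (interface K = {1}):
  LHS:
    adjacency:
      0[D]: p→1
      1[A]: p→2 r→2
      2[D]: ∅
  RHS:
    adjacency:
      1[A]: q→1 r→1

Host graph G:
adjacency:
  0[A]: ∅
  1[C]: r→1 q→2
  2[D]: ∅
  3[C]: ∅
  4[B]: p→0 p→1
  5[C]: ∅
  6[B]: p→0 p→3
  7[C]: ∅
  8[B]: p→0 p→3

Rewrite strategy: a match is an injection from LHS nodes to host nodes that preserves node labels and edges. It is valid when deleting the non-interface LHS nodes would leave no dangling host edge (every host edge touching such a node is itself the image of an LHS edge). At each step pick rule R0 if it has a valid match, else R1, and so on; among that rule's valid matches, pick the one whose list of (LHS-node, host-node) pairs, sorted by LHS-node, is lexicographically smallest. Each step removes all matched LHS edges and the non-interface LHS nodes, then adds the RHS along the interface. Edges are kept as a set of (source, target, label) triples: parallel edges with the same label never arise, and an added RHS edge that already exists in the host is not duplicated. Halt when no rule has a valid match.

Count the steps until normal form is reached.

Answer: 2

Steps:
[0] host  ⇒  9 nodes, 8 edges  {1-r->1 1-q->2 4-p->0 4-p->1 6-p->0 6-p->3 8-p->0 8-p->3}
[1] R1 @ {0↦5, 1↦0, 2↦1, 3↦4}  ⇒  7 nodes, 6 edges  {1-r->1 1-q->2 6-p->0 6-p->3 8-p->0 8-p->3}
[2] R1 @ {0↦7, 1↦0, 2↦3, 3↦6}  ⇒  5 nodes, 4 edges  {1-r->1 1-q->2 8-p->0 8-p->3}
final graph: no rule applies after step 2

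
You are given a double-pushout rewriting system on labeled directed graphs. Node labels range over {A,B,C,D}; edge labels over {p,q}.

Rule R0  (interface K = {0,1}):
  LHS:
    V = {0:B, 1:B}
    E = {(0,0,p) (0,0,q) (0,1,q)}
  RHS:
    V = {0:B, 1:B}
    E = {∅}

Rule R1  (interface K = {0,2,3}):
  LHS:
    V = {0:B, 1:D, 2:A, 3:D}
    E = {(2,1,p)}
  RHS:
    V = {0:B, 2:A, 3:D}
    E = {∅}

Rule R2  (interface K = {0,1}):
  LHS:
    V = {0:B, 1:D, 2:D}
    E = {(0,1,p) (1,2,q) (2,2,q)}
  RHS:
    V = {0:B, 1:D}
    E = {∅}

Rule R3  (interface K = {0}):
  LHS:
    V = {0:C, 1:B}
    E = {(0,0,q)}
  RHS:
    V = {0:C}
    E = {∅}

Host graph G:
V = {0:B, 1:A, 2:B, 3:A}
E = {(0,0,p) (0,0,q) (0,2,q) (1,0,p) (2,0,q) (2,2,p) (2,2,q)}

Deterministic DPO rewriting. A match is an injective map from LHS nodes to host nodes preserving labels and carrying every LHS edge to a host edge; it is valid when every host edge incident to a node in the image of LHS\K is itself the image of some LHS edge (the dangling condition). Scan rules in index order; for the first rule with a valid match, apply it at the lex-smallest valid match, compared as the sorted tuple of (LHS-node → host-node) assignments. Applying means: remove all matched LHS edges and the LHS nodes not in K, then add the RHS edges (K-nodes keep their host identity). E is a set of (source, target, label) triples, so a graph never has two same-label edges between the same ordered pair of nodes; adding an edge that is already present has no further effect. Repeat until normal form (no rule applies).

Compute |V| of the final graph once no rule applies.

[0] host  ⇒  4 nodes, 7 edges  {0-p->0 0-q->0 0-q->2 1-p->0 2-q->0 2-p->2 2-q->2}
[1] R0 @ {0↦0, 1↦2}  ⇒  4 nodes, 4 edges  {1-p->0 2-q->0 2-p->2 2-q->2}
[2] R0 @ {0↦2, 1↦0}  ⇒  4 nodes, 1 edges  {1-p->0}
normal form: no rule applies after step 2
NF nodes: {0:B, 1:A, 2:B, 3:A}

Answer: 4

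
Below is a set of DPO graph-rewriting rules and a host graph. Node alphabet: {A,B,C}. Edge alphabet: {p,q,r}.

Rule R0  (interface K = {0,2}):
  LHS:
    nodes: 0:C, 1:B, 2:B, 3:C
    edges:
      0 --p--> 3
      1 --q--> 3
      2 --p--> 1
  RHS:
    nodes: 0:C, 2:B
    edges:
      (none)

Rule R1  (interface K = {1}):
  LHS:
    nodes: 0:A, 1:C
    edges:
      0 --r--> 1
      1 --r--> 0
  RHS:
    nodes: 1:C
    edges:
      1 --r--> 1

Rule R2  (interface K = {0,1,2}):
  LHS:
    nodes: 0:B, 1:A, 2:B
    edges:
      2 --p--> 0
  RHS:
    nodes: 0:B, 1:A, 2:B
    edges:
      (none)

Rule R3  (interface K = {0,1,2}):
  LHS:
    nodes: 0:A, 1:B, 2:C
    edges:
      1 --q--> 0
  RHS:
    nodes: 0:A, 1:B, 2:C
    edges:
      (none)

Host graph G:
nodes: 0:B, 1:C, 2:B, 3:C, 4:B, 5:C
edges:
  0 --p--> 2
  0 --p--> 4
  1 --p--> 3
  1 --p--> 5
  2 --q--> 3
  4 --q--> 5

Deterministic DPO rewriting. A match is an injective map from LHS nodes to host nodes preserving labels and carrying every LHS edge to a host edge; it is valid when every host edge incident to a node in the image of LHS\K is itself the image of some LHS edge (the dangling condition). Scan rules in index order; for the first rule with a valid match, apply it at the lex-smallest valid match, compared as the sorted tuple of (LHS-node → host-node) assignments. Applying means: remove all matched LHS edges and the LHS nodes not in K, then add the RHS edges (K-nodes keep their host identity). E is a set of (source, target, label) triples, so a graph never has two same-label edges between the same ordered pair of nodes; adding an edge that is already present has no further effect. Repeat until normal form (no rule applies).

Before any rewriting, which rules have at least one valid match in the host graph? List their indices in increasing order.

R0: 2 valid matches — {0↦1, 1↦2, 2↦0, 3↦3}, {0↦1, 1↦4, 2↦0, 3↦5}
R1: no valid match — LHS pattern not found
R2: no valid match — LHS pattern not found
R3: no valid match — LHS pattern not found

Answer: [R0]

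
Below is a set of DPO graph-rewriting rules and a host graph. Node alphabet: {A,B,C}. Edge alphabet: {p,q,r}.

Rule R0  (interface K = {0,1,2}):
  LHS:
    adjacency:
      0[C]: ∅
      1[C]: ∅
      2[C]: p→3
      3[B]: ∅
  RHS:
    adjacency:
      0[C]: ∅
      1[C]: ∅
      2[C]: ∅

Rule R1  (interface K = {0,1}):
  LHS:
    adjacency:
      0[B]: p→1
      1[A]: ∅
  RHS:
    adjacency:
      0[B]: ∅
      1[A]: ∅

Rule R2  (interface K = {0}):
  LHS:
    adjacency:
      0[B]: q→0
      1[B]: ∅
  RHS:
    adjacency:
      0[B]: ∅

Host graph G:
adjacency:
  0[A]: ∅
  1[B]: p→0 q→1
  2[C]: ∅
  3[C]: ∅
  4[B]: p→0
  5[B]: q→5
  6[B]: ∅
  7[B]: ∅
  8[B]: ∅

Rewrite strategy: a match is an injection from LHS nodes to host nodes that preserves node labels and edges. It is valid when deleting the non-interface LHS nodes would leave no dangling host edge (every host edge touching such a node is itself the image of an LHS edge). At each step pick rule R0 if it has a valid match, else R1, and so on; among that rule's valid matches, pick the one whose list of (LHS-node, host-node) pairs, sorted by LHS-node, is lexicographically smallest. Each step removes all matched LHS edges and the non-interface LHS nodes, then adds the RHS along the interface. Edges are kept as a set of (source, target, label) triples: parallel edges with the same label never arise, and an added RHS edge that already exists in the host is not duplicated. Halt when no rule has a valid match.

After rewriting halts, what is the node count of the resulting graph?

Answer: 7

Steps:
[0] host  ⇒  9 nodes, 4 edges  {1-p->0 1-q->1 4-p->0 5-q->5}
[1] R1 @ {0↦1, 1↦0}  ⇒  9 nodes, 3 edges  {1-q->1 4-p->0 5-q->5}
[2] R1 @ {0↦4, 1↦0}  ⇒  9 nodes, 2 edges  {1-q->1 5-q->5}
[3] R2 @ {0↦1, 1↦4}  ⇒  8 nodes, 1 edges  {5-q->5}
[4] R2 @ {0↦5, 1↦1}  ⇒  7 nodes, 0 edges  {∅}
final graph: no rule applies after step 4
NF nodes: {0:A, 2:C, 3:C, 5:B, 6:B, 7:B, 8:B}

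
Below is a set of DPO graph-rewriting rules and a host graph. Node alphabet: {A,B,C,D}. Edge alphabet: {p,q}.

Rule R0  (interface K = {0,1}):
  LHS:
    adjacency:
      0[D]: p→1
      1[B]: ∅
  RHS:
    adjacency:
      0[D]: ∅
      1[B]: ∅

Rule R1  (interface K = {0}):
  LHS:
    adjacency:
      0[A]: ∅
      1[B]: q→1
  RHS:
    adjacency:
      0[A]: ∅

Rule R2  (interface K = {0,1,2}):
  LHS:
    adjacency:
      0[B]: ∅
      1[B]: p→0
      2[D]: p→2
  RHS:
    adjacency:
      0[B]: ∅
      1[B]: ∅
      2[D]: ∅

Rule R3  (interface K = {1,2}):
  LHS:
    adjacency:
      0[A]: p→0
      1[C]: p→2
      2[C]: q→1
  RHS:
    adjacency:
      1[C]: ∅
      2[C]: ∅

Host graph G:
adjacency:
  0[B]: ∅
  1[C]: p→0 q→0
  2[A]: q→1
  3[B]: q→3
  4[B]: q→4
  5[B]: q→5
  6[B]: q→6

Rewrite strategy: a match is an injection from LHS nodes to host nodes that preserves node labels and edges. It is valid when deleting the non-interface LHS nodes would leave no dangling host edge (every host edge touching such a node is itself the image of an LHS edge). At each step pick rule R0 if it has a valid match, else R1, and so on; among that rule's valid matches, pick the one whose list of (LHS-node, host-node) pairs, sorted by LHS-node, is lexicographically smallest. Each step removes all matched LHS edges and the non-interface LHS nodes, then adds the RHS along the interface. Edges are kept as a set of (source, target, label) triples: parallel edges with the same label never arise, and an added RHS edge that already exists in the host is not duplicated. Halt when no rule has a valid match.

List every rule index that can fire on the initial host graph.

Answer: [R1]

Rewrite trace:
R0: no valid match — LHS pattern not found
R1: 4 valid matches — {0↦2, 1↦3}, {0↦2, 1↦4}, {0↦2, 1↦5} (+1 more)
R2: no valid match — LHS pattern not found
R3: no valid match — LHS pattern not found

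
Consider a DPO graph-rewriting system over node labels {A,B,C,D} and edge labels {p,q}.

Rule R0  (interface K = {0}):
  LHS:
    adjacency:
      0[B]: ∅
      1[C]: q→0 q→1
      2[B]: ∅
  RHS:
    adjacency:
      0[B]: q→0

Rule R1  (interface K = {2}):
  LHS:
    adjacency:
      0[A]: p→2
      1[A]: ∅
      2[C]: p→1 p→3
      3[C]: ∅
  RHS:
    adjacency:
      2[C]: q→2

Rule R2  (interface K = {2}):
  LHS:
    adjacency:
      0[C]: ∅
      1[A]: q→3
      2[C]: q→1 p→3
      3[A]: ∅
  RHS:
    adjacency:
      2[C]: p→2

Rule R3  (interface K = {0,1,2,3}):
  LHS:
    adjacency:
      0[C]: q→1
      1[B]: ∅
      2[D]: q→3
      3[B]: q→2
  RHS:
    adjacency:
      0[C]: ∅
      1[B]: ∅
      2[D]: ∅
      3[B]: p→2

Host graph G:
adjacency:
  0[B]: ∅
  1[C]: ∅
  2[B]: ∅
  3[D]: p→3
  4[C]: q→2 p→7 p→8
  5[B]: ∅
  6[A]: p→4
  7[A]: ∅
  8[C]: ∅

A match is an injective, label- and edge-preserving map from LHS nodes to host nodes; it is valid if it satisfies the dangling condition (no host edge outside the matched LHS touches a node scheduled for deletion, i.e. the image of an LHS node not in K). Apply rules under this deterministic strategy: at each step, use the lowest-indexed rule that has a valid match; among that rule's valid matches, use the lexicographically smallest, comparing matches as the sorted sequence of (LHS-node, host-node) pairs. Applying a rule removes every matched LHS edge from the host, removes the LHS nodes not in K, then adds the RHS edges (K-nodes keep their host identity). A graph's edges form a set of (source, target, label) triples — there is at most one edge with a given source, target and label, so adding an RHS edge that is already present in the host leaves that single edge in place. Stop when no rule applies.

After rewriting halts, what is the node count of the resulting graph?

Answer: 4

Derivation:
initial: |V|=9 |E|=5  E = 3-p->3 4-q->2 4-p->7 4-p->8 6-p->4
step 1: apply R1 at {0↦6, 1↦7, 2↦4, 3↦8}  → |V|=6 |E|=3  E = 3-p->3 4-q->2 4-q->4
step 2: apply R0 at {0↦2, 1↦4, 2↦0}  → |V|=4 |E|=2  E = 2-q->2 3-p->3
normal form: no rule applies after step 2
NF nodes: {1:C, 2:B, 3:D, 5:B}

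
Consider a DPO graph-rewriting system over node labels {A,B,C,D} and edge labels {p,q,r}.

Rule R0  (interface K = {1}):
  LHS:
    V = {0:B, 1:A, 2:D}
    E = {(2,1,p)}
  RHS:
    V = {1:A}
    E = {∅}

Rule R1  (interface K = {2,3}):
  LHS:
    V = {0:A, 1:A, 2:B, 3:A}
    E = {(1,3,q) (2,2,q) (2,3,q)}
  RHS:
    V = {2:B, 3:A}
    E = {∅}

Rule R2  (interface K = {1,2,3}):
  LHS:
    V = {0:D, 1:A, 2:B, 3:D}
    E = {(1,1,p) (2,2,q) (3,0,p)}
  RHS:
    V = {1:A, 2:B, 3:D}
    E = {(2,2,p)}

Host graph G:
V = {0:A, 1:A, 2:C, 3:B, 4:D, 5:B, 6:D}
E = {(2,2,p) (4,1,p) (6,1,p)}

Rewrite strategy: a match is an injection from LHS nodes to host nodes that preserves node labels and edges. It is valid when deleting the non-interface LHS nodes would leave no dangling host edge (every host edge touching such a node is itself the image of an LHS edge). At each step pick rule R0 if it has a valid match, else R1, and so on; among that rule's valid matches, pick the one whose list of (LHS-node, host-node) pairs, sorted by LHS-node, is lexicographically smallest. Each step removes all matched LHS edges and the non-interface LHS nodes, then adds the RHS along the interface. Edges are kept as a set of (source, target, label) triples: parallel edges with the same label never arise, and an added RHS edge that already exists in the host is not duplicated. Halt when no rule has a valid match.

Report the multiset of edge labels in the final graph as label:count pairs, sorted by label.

[0] host  ⇒  7 nodes, 3 edges  {2-p->2 4-p->1 6-p->1}
[1] R0 @ {0↦3, 1↦1, 2↦4}  ⇒  5 nodes, 2 edges  {2-p->2 6-p->1}
[2] R0 @ {0↦5, 1↦1, 2↦6}  ⇒  3 nodes, 1 edges  {2-p->2}
halt: no rule applies after step 2
NF edges: [(2, 2, 'p')]

Answer: p:1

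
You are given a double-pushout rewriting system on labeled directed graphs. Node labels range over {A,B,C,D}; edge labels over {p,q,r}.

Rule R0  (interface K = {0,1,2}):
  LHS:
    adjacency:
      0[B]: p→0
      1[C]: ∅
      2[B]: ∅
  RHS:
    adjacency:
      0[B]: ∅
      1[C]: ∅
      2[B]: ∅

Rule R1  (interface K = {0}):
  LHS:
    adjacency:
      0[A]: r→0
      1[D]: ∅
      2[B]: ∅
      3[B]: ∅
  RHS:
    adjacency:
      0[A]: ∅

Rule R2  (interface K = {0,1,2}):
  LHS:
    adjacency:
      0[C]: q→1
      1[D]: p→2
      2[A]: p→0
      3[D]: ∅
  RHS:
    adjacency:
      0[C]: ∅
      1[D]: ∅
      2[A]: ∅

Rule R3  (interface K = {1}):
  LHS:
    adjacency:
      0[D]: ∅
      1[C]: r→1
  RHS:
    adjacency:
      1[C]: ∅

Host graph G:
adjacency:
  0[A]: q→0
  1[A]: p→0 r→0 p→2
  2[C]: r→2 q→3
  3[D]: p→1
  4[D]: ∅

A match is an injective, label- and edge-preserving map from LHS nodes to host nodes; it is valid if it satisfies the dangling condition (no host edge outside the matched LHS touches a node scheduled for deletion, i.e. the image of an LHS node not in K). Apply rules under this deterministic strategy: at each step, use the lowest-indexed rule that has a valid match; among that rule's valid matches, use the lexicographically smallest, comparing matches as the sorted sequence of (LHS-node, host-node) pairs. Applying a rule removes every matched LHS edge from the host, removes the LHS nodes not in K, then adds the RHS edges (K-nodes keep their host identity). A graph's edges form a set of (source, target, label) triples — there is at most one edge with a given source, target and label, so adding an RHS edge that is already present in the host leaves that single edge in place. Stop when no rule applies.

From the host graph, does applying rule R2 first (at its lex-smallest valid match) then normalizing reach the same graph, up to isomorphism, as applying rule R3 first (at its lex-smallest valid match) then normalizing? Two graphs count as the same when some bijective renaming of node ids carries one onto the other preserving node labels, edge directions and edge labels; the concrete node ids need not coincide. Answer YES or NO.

branch R2-first: apply at {0↦2, 1↦3, 2↦1, 3↦4} → |E|=4, then 1 more step(s) → NF |V|=3 |E|=3 V={0:A, 1:A, 2:C} E=0-q->0 1-p->0 1-r->0
branch R3-first: apply at {0↦4, 1↦2} → |E|=6, then 0 more step(s) → NF |V|=4 |E|=6 V={0:A, 1:A, 2:C, 3:D} E=0-q->0 1-p->0 1-r->0 1-p->2 2-q->3 3-p->1
graphs not isomorphic

Answer: NO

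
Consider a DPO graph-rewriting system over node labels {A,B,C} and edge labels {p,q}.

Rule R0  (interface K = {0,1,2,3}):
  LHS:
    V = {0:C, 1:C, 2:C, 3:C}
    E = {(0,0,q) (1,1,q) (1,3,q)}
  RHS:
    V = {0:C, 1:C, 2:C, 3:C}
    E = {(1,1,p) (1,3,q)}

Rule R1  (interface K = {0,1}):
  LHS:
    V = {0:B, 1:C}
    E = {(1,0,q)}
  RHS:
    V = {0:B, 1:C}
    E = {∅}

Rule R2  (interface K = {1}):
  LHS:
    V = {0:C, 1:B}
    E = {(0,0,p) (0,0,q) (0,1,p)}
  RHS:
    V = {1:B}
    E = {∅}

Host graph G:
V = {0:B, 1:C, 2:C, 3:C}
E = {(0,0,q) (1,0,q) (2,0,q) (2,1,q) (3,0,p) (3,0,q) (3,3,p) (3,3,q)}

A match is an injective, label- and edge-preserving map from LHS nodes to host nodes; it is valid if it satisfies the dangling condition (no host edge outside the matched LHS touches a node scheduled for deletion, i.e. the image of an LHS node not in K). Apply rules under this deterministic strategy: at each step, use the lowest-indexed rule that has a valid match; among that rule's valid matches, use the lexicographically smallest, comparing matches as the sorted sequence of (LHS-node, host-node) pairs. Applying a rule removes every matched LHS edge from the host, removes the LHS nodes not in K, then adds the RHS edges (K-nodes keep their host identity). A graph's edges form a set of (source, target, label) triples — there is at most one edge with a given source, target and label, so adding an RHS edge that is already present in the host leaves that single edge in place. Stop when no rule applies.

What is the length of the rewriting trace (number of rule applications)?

Answer: 4

Steps:
start.  V:4 E:8  edges: 0-q->0 1-q->0 2-q->0 2-q->1 3-p->0 3-q->0 3-p->3 3-q->3
1. fire R1 via {0↦0, 1↦1}  →  V:4 E:7  edges: 0-q->0 2-q->0 2-q->1 3-p->0 3-q->0 3-p->3 3-q->3
2. fire R1 via {0↦0, 1↦2}  →  V:4 E:6  edges: 0-q->0 2-q->1 3-p->0 3-q->0 3-p->3 3-q->3
3. fire R1 via {0↦0, 1↦3}  →  V:4 E:5  edges: 0-q->0 2-q->1 3-p->0 3-p->3 3-q->3
4. fire R2 via {0↦3, 1↦0}  →  V:3 E:2  edges: 0-q->0 2-q->1
normal form: no rule applies after step 4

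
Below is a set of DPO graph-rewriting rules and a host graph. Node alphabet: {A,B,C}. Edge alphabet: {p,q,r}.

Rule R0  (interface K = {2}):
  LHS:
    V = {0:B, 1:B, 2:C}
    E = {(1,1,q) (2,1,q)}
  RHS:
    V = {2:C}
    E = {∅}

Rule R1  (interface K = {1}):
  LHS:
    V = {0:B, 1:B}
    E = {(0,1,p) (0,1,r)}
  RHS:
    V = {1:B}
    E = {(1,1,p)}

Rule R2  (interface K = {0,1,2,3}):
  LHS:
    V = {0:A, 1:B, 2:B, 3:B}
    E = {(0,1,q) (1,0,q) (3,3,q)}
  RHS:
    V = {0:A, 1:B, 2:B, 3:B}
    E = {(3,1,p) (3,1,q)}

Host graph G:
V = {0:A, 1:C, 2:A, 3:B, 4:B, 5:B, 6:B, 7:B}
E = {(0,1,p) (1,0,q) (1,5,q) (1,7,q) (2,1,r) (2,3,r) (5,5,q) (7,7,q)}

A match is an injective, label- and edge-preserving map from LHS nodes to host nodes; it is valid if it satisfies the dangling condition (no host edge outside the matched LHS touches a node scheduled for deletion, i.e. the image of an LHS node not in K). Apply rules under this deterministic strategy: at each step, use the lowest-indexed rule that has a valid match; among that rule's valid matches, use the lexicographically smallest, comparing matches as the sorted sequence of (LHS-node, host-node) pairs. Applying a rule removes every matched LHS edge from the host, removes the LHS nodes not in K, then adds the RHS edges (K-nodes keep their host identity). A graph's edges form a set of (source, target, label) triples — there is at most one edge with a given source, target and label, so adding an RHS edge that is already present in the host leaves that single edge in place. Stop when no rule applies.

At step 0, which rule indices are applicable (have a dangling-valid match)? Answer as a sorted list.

Answer: [R0]

Steps:
R0: 4 valid matches — {0↦4, 1↦5, 2↦1}, {0↦4, 1↦7, 2↦1}, {0↦6, 1↦5, 2↦1} (+1 more)
R1: no valid match — LHS pattern not found
R2: no valid match — LHS pattern not found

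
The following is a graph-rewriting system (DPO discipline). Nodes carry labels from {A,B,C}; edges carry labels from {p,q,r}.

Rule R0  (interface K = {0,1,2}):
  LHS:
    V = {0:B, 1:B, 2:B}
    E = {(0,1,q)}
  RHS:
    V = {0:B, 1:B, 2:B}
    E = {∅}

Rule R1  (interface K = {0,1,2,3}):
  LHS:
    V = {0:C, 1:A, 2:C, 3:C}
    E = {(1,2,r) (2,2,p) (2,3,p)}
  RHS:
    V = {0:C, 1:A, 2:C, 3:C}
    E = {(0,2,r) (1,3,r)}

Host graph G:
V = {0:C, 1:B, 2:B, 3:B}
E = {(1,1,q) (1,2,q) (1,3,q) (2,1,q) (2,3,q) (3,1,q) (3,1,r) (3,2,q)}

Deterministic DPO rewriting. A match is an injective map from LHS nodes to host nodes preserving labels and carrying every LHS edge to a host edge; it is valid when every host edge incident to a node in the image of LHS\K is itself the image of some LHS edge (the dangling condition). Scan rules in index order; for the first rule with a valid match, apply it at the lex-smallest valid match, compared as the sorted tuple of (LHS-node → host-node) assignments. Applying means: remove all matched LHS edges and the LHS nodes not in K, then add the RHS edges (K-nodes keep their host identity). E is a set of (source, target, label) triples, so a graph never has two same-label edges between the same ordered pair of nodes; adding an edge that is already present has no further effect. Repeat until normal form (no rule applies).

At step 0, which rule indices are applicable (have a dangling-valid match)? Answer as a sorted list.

Answer: [R0]

Derivation:
R0: 6 valid matches — {0↦1, 1↦2, 2↦3}, {0↦1, 1↦3, 2↦2}, {0↦2, 1↦1, 2↦3} (+3 more)
R1: no valid match — LHS pattern not found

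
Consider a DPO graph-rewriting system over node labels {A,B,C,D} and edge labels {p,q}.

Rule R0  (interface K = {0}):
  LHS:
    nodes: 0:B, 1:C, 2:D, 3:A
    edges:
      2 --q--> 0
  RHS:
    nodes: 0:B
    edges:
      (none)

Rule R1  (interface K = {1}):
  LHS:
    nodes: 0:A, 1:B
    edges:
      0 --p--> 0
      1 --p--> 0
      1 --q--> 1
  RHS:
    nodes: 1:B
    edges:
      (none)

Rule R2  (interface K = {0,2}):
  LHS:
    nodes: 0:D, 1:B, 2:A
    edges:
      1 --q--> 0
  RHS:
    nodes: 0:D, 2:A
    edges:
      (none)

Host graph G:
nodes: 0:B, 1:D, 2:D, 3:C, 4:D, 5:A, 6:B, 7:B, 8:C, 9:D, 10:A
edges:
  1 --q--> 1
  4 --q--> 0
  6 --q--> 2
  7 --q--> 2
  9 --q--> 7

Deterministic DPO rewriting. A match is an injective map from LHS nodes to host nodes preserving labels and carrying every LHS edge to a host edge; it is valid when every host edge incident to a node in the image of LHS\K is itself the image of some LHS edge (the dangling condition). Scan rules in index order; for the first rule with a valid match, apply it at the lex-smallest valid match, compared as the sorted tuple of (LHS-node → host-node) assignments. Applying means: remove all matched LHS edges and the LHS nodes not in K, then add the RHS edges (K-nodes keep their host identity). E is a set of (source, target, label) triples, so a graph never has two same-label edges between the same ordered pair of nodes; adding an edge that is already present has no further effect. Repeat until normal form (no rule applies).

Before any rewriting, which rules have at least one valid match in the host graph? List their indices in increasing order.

Answer: [R0,R2]

Derivation:
R0: 8 valid matches — {0↦0, 1↦3, 2↦4, 3↦5}, {0↦0, 1↦3, 2↦4, 3↦10}, {0↦0, 1↦8, 2↦4, 3↦5} (+5 more)
R1: no valid match — LHS pattern not found
R2: 2 valid matches — {0↦2, 1↦6, 2↦5}, {0↦2, 1↦6, 2↦10}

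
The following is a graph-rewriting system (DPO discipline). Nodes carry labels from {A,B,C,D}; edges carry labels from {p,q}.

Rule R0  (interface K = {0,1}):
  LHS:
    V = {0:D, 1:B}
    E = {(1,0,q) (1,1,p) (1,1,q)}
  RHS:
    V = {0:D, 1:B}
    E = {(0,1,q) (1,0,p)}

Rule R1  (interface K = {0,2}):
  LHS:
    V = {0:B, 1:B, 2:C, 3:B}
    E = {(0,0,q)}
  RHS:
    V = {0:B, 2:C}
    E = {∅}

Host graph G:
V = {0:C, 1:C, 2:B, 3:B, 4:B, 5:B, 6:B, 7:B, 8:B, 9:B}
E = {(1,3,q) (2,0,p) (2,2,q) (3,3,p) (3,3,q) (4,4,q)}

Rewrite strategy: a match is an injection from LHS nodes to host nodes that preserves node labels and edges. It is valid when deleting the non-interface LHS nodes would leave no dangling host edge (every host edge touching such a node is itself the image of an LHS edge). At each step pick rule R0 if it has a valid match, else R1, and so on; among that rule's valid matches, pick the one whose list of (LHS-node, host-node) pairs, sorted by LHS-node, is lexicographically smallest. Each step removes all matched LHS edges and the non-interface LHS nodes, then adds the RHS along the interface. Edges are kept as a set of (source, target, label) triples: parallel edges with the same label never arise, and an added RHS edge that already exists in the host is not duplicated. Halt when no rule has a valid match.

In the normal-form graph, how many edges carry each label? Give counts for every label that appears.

[0] host  ⇒  10 nodes, 6 edges  {1-q->3 2-p->0 2-q->2 3-p->3 3-q->3 4-q->4}
[1] R1 @ {0↦2, 1↦5, 2↦0, 3↦6}  ⇒  8 nodes, 5 edges  {1-q->3 2-p->0 3-p->3 3-q->3 4-q->4}
[2] R1 @ {0↦3, 1↦7, 2↦0, 3↦8}  ⇒  6 nodes, 4 edges  {1-q->3 2-p->0 3-p->3 4-q->4}
halt: no rule applies after step 2
NF edges: [(1, 3, 'q'), (2, 0, 'p'), (3, 3, 'p'), (4, 4, 'q')]

Answer: p:2 q:2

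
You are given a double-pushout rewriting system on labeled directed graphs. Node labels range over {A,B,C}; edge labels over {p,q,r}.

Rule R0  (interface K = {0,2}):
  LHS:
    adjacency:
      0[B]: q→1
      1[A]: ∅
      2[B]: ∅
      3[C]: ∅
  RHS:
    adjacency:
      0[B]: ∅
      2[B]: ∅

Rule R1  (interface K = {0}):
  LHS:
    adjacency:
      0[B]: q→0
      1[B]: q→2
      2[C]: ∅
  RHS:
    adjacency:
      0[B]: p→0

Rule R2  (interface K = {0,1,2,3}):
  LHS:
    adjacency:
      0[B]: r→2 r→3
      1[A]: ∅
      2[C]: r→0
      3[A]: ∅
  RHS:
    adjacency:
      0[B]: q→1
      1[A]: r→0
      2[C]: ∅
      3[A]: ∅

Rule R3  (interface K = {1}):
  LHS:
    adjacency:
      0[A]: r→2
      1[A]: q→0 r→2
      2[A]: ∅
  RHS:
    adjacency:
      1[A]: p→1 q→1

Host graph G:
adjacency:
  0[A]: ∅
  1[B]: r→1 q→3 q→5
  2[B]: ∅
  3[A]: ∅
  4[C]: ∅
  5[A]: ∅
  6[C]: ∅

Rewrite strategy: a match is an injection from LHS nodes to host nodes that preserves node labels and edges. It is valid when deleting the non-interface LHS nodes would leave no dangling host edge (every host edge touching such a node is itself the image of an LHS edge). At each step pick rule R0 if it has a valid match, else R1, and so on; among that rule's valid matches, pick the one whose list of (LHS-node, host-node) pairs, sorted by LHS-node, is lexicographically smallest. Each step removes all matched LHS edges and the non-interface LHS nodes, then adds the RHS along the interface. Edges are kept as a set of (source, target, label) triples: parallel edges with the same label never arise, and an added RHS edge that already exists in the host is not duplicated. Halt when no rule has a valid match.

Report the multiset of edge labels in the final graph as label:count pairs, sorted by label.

Answer: r:1

Steps:
initial: |V|=7 |E|=3  E = 1-r->1 1-q->3 1-q->5
step 1: apply R0 at {0↦1, 1↦3, 2↦2, 3↦4}  → |V|=5 |E|=2  E = 1-r->1 1-q->5
step 2: apply R0 at {0↦1, 1↦5, 2↦2, 3↦6}  → |V|=3 |E|=1  E = 1-r->1
halt: no rule applies after step 2
NF edges: [(1, 1, 'r')]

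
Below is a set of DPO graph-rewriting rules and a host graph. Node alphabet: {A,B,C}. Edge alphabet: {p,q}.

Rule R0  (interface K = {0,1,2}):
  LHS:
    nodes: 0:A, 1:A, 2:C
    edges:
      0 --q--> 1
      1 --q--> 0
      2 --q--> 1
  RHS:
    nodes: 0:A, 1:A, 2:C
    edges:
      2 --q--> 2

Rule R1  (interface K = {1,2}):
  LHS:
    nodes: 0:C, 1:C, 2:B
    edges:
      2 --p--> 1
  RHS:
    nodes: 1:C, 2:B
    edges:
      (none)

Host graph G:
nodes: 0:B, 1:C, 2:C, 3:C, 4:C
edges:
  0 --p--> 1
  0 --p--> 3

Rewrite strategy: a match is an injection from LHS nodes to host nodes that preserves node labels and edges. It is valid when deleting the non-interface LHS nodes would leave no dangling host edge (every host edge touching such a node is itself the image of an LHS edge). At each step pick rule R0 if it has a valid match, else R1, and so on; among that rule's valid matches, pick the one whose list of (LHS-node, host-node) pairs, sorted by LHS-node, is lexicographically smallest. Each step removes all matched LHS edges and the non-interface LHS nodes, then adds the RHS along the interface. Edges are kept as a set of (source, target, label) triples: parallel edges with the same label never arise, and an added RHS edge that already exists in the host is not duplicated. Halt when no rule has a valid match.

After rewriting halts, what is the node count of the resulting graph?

Answer: 3

Steps:
start.  V:5 E:2  edges: 0-p->1 0-p->3
1. fire R1 via {0↦2, 1↦1, 2↦0}  →  V:4 E:1  edges: 0-p->3
2. fire R1 via {0↦1, 1↦3, 2↦0}  →  V:3 E:0  edges: ∅
halt: no rule applies after step 2
NF nodes: {0:B, 3:C, 4:C}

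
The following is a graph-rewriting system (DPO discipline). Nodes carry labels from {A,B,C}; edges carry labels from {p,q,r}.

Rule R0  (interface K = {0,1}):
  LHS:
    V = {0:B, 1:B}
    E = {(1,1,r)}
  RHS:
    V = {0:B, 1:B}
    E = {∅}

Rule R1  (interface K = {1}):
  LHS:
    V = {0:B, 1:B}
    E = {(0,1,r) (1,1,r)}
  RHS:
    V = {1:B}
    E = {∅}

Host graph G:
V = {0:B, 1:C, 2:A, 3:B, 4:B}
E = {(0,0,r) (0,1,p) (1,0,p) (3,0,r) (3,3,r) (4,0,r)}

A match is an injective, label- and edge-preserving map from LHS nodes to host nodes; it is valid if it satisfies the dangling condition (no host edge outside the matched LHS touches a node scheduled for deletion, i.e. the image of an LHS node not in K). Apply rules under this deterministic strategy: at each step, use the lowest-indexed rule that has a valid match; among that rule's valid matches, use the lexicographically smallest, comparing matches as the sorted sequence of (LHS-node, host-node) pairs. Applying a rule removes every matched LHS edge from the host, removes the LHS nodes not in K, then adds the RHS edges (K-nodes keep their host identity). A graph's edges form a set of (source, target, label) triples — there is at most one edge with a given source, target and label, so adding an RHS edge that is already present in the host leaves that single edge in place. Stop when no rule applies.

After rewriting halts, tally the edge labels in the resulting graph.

Answer: p:2 r:2

Steps:
start.  V:5 E:6  edges: 0-r->0 0-p->1 1-p->0 3-r->0 3-r->3 4-r->0
1. fire R0 via {0↦0, 1↦3}  →  V:5 E:5  edges: 0-r->0 0-p->1 1-p->0 3-r->0 4-r->0
2. fire R0 via {0↦3, 1↦0}  →  V:5 E:4  edges: 0-p->1 1-p->0 3-r->0 4-r->0
normal form: no rule applies after step 2
NF edges: [(0, 1, 'p'), (1, 0, 'p'), (3, 0, 'r'), (4, 0, 'r')]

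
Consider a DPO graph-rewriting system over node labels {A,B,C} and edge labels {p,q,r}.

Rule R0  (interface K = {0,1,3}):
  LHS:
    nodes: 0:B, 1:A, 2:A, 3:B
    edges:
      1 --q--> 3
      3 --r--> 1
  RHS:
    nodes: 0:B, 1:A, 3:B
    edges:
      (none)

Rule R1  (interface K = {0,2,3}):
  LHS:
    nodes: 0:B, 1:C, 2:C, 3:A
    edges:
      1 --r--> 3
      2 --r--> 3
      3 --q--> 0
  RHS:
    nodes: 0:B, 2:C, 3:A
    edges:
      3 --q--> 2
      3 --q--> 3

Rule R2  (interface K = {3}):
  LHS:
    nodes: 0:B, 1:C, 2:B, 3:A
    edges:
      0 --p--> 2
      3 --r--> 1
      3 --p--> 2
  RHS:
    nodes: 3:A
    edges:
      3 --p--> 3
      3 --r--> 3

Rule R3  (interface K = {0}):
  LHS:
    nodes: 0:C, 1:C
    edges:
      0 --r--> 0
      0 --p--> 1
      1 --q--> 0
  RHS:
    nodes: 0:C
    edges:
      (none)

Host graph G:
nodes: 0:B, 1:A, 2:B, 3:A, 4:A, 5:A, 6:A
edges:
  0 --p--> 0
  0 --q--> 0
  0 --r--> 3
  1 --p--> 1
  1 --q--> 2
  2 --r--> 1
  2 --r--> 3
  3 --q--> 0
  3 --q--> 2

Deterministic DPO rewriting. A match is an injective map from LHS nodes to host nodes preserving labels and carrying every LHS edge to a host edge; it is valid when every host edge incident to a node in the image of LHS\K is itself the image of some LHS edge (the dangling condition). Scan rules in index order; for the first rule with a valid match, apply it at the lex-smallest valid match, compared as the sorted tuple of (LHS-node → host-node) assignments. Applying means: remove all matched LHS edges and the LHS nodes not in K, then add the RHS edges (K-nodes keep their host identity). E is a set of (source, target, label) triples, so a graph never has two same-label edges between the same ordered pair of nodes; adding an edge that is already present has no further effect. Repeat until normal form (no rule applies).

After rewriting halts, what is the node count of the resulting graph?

initial: |V|=7 |E|=9  E = 0-p->0 0-q->0 0-r->3 1-p->1 1-q->2 2-r->1 2-r->3 3-q->0 3-q->2
step 1: apply R0 at {0↦0, 1↦1, 2↦4, 3↦2}  → |V|=6 |E|=7  E = 0-p->0 0-q->0 0-r->3 1-p->1 2-r->3 3-q->0 3-q->2
step 2: apply R0 at {0↦0, 1↦3, 2↦5, 3↦2}  → |V|=5 |E|=5  E = 0-p->0 0-q->0 0-r->3 1-p->1 3-q->0
step 3: apply R0 at {0↦2, 1↦3, 2↦6, 3↦0}  → |V|=4 |E|=3  E = 0-p->0 0-q->0 1-p->1
final graph: no rule applies after step 3
NF nodes: {0:B, 1:A, 2:B, 3:A}

Answer: 4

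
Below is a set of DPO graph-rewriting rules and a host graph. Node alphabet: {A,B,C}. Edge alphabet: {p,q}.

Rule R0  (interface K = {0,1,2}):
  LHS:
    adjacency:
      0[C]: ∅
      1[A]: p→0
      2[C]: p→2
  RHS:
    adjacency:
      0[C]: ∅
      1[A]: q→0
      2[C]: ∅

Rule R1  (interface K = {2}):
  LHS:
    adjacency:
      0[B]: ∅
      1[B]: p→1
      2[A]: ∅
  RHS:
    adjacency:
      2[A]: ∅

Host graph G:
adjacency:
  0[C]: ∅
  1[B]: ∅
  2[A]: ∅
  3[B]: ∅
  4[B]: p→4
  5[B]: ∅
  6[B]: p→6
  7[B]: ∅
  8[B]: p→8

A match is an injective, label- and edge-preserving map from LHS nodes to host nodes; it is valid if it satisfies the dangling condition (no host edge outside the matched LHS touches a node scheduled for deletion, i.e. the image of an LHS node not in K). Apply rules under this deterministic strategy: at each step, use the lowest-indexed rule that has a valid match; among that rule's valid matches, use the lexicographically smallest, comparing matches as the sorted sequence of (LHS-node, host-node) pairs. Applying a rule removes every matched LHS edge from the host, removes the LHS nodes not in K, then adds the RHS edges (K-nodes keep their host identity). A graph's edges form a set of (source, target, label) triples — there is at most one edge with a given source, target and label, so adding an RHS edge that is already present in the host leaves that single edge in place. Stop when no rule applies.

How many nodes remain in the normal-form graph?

Answer: 3

Derivation:
[0] host  ⇒  9 nodes, 3 edges  {4-p->4 6-p->6 8-p->8}
[1] R1 @ {0↦1, 1↦4, 2↦2}  ⇒  7 nodes, 2 edges  {6-p->6 8-p->8}
[2] R1 @ {0↦3, 1↦6, 2↦2}  ⇒  5 nodes, 1 edges  {8-p->8}
[3] R1 @ {0↦5, 1↦8, 2↦2}  ⇒  3 nodes, 0 edges  {∅}
final graph: no rule applies after step 3
NF nodes: {0:C, 2:A, 7:B}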